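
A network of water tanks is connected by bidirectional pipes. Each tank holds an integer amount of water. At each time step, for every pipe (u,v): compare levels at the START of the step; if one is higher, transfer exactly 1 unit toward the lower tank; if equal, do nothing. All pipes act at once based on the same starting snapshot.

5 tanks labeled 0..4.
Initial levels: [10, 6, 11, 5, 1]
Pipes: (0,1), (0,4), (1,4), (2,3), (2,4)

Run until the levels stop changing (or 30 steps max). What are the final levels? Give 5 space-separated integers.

Answer: 6 6 6 7 8

Derivation:
Step 1: flows [0->1,0->4,1->4,2->3,2->4] -> levels [8 6 9 6 4]
Step 2: flows [0->1,0->4,1->4,2->3,2->4] -> levels [6 6 7 7 7]
Step 3: flows [0=1,4->0,4->1,2=3,2=4] -> levels [7 7 7 7 5]
Step 4: flows [0=1,0->4,1->4,2=3,2->4] -> levels [6 6 6 7 8]
Step 5: flows [0=1,4->0,4->1,3->2,4->2] -> levels [7 7 8 6 5]
Step 6: flows [0=1,0->4,1->4,2->3,2->4] -> levels [6 6 6 7 8]
  -> period-2 cycle: step 6 state = step 4 state; never stabilizes
  -> state at step 30: (30-4) mod 2 = 0, same as step 4 -> [6 6 6 7 8]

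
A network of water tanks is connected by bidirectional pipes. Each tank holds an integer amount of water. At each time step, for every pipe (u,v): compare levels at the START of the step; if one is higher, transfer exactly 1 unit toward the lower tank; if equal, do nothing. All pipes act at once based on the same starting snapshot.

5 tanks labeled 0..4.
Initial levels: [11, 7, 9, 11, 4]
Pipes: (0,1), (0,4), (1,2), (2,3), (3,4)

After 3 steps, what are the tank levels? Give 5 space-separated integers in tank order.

Step 1: flows [0->1,0->4,2->1,3->2,3->4] -> levels [9 9 9 9 6]
Step 2: flows [0=1,0->4,1=2,2=3,3->4] -> levels [8 9 9 8 8]
Step 3: flows [1->0,0=4,1=2,2->3,3=4] -> levels [9 8 8 9 8]

Answer: 9 8 8 9 8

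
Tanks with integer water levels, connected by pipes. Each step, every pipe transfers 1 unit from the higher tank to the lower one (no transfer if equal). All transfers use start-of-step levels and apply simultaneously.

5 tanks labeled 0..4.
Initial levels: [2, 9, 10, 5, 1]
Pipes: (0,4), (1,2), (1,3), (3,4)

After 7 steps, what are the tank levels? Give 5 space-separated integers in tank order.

Step 1: flows [0->4,2->1,1->3,3->4] -> levels [1 9 9 5 3]
Step 2: flows [4->0,1=2,1->3,3->4] -> levels [2 8 9 5 3]
Step 3: flows [4->0,2->1,1->3,3->4] -> levels [3 8 8 5 3]
Step 4: flows [0=4,1=2,1->3,3->4] -> levels [3 7 8 5 4]
Step 5: flows [4->0,2->1,1->3,3->4] -> levels [4 7 7 5 4]
Step 6: flows [0=4,1=2,1->3,3->4] -> levels [4 6 7 5 5]
Step 7: flows [4->0,2->1,1->3,3=4] -> levels [5 6 6 6 4]

Answer: 5 6 6 6 4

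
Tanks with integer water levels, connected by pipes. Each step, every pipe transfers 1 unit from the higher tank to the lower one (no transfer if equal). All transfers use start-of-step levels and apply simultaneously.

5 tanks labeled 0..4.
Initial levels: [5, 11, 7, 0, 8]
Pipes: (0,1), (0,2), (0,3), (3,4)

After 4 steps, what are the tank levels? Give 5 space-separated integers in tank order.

Step 1: flows [1->0,2->0,0->3,4->3] -> levels [6 10 6 2 7]
Step 2: flows [1->0,0=2,0->3,4->3] -> levels [6 9 6 4 6]
Step 3: flows [1->0,0=2,0->3,4->3] -> levels [6 8 6 6 5]
Step 4: flows [1->0,0=2,0=3,3->4] -> levels [7 7 6 5 6]

Answer: 7 7 6 5 6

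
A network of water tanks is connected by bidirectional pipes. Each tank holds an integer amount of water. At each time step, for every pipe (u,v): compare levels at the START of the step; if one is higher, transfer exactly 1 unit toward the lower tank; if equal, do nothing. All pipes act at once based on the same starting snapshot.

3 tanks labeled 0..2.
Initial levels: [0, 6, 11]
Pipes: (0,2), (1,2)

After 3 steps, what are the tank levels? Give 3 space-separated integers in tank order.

Answer: 3 7 7

Derivation:
Step 1: flows [2->0,2->1] -> levels [1 7 9]
Step 2: flows [2->0,2->1] -> levels [2 8 7]
Step 3: flows [2->0,1->2] -> levels [3 7 7]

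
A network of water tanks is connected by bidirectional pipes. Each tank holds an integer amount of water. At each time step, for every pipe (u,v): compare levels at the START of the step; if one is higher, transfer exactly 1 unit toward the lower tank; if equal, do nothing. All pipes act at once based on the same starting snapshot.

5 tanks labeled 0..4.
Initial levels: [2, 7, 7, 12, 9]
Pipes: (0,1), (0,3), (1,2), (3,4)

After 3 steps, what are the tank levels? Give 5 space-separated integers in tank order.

Step 1: flows [1->0,3->0,1=2,3->4] -> levels [4 6 7 10 10]
Step 2: flows [1->0,3->0,2->1,3=4] -> levels [6 6 6 9 10]
Step 3: flows [0=1,3->0,1=2,4->3] -> levels [7 6 6 9 9]

Answer: 7 6 6 9 9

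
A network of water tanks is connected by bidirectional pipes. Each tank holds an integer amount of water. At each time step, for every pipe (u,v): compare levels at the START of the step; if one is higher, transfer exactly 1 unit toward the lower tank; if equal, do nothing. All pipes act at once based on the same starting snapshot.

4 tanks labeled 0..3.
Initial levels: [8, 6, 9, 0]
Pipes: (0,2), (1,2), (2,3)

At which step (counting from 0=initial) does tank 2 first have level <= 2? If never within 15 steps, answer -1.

Step 1: flows [2->0,2->1,2->3] -> levels [9 7 6 1]
Step 2: flows [0->2,1->2,2->3] -> levels [8 6 7 2]
Step 3: flows [0->2,2->1,2->3] -> levels [7 7 6 3]
Step 4: flows [0->2,1->2,2->3] -> levels [6 6 7 4]
Step 5: flows [2->0,2->1,2->3] -> levels [7 7 4 5]
Step 6: flows [0->2,1->2,3->2] -> levels [6 6 7 4]
  -> period-2 cycle (repeats step 4); tank 2 never drops to <=2
Tank 2 never reaches <=2 within 15 steps

Answer: -1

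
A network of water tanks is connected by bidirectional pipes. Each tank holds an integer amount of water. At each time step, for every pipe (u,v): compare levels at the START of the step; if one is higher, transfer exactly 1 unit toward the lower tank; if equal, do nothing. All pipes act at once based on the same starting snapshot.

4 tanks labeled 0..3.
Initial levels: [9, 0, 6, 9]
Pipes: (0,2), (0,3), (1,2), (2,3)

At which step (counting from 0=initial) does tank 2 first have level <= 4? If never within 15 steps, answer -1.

Step 1: flows [0->2,0=3,2->1,3->2] -> levels [8 1 7 8]
Step 2: flows [0->2,0=3,2->1,3->2] -> levels [7 2 8 7]
Step 3: flows [2->0,0=3,2->1,2->3] -> levels [8 3 5 8]
Step 4: flows [0->2,0=3,2->1,3->2] -> levels [7 4 6 7]
Step 5: flows [0->2,0=3,2->1,3->2] -> levels [6 5 7 6]
Step 6: flows [2->0,0=3,2->1,2->3] -> levels [7 6 4 7]
Tank 2 first reaches <=4 at step 6

Answer: 6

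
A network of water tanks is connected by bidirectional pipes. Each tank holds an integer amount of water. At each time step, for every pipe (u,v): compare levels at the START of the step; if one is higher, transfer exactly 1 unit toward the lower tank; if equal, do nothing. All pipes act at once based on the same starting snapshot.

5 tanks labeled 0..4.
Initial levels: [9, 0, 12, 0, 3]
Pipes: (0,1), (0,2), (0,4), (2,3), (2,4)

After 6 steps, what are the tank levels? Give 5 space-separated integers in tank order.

Step 1: flows [0->1,2->0,0->4,2->3,2->4] -> levels [8 1 9 1 5]
Step 2: flows [0->1,2->0,0->4,2->3,2->4] -> levels [7 2 6 2 7]
Step 3: flows [0->1,0->2,0=4,2->3,4->2] -> levels [5 3 7 3 6]
Step 4: flows [0->1,2->0,4->0,2->3,2->4] -> levels [6 4 4 4 6]
Step 5: flows [0->1,0->2,0=4,2=3,4->2] -> levels [4 5 6 4 5]
Step 6: flows [1->0,2->0,4->0,2->3,2->4] -> levels [7 4 3 5 5]

Answer: 7 4 3 5 5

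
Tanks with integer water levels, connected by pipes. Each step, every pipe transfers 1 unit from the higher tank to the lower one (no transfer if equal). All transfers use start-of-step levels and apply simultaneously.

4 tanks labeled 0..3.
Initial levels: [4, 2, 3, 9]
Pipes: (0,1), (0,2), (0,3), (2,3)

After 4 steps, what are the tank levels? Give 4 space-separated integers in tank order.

Step 1: flows [0->1,0->2,3->0,3->2] -> levels [3 3 5 7]
Step 2: flows [0=1,2->0,3->0,3->2] -> levels [5 3 5 5]
Step 3: flows [0->1,0=2,0=3,2=3] -> levels [4 4 5 5]
Step 4: flows [0=1,2->0,3->0,2=3] -> levels [6 4 4 4]

Answer: 6 4 4 4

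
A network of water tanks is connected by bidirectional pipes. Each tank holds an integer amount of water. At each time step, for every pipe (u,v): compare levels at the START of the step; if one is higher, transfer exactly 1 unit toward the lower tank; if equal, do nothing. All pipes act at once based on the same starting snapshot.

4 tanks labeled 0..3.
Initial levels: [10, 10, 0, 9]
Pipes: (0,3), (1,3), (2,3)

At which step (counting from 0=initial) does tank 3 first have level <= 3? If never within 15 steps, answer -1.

Step 1: flows [0->3,1->3,3->2] -> levels [9 9 1 10]
Step 2: flows [3->0,3->1,3->2] -> levels [10 10 2 7]
Step 3: flows [0->3,1->3,3->2] -> levels [9 9 3 8]
Step 4: flows [0->3,1->3,3->2] -> levels [8 8 4 9]
Step 5: flows [3->0,3->1,3->2] -> levels [9 9 5 6]
Step 6: flows [0->3,1->3,3->2] -> levels [8 8 6 7]
Step 7: flows [0->3,1->3,3->2] -> levels [7 7 7 8]
Step 8: flows [3->0,3->1,3->2] -> levels [8 8 8 5]
Step 9: flows [0->3,1->3,2->3] -> levels [7 7 7 8]
  -> period-2 cycle (repeats step 7); tank 3 never drops to <=3
Tank 3 never reaches <=3 within 15 steps

Answer: -1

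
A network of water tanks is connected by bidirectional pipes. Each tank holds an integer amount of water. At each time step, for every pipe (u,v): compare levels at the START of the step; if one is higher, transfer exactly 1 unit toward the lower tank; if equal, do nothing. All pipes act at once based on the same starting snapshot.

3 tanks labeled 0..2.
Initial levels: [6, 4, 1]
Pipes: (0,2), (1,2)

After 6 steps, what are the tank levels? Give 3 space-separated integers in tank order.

Step 1: flows [0->2,1->2] -> levels [5 3 3]
Step 2: flows [0->2,1=2] -> levels [4 3 4]
Step 3: flows [0=2,2->1] -> levels [4 4 3]
Step 4: flows [0->2,1->2] -> levels [3 3 5]
Step 5: flows [2->0,2->1] -> levels [4 4 3]
  -> period-2 cycle: step 5 state = step 3 state
  -> state at step 6: (6-3) mod 2 = 1, same as step 4 -> [3 3 5]

Answer: 3 3 5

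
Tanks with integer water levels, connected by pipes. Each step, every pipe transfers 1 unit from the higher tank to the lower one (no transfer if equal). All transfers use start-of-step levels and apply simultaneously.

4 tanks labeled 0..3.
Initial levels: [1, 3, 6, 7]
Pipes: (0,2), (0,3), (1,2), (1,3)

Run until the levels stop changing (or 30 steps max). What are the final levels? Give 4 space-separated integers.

Answer: 5 6 3 3

Derivation:
Step 1: flows [2->0,3->0,2->1,3->1] -> levels [3 5 4 5]
Step 2: flows [2->0,3->0,1->2,1=3] -> levels [5 4 4 4]
Step 3: flows [0->2,0->3,1=2,1=3] -> levels [3 4 5 5]
Step 4: flows [2->0,3->0,2->1,3->1] -> levels [5 6 3 3]
Step 5: flows [0->2,0->3,1->2,1->3] -> levels [3 4 5 5]
  -> period-2 cycle: step 5 state = step 3 state; never stabilizes
  -> state at step 30: (30-3) mod 2 = 1, same as step 4 -> [5 6 3 3]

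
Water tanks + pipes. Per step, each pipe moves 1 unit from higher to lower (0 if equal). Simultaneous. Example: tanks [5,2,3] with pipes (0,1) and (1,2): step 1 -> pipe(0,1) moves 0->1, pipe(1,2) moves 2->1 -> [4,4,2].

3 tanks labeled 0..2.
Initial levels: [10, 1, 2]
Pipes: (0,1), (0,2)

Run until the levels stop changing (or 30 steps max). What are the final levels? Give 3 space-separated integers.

Answer: 5 4 4

Derivation:
Step 1: flows [0->1,0->2] -> levels [8 2 3]
Step 2: flows [0->1,0->2] -> levels [6 3 4]
Step 3: flows [0->1,0->2] -> levels [4 4 5]
Step 4: flows [0=1,2->0] -> levels [5 4 4]
Step 5: flows [0->1,0->2] -> levels [3 5 5]
Step 6: flows [1->0,2->0] -> levels [5 4 4]
  -> period-2 cycle: step 6 state = step 4 state; never stabilizes
  -> state at step 30: (30-4) mod 2 = 0, same as step 4 -> [5 4 4]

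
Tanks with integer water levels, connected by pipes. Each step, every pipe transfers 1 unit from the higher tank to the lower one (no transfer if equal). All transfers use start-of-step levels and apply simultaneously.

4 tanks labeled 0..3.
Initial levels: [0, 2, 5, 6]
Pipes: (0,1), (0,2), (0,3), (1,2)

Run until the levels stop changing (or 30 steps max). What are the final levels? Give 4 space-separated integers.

Step 1: flows [1->0,2->0,3->0,2->1] -> levels [3 2 3 5]
Step 2: flows [0->1,0=2,3->0,2->1] -> levels [3 4 2 4]
Step 3: flows [1->0,0->2,3->0,1->2] -> levels [4 2 4 3]
Step 4: flows [0->1,0=2,0->3,2->1] -> levels [2 4 3 4]
Step 5: flows [1->0,2->0,3->0,1->2] -> levels [5 2 3 3]
Step 6: flows [0->1,0->2,0->3,2->1] -> levels [2 4 3 4]
  -> period-2 cycle: step 6 state = step 4 state; never stabilizes
  -> state at step 30: (30-4) mod 2 = 0, same as step 4 -> [2 4 3 4]

Answer: 2 4 3 4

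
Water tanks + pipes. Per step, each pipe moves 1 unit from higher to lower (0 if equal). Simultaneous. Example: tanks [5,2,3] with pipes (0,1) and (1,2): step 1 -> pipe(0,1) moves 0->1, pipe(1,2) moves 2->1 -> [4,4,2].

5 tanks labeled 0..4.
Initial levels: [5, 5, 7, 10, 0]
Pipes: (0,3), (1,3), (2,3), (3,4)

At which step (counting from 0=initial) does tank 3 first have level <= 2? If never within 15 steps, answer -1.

Answer: -1

Derivation:
Step 1: flows [3->0,3->1,3->2,3->4] -> levels [6 6 8 6 1]
Step 2: flows [0=3,1=3,2->3,3->4] -> levels [6 6 7 6 2]
Step 3: flows [0=3,1=3,2->3,3->4] -> levels [6 6 6 6 3]
Step 4: flows [0=3,1=3,2=3,3->4] -> levels [6 6 6 5 4]
Step 5: flows [0->3,1->3,2->3,3->4] -> levels [5 5 5 7 5]
Step 6: flows [3->0,3->1,3->2,3->4] -> levels [6 6 6 3 6]
Step 7: flows [0->3,1->3,2->3,4->3] -> levels [5 5 5 7 5]
  -> period-2 cycle (repeats step 5); tank 3 never drops to <=2
Tank 3 never reaches <=2 within 15 steps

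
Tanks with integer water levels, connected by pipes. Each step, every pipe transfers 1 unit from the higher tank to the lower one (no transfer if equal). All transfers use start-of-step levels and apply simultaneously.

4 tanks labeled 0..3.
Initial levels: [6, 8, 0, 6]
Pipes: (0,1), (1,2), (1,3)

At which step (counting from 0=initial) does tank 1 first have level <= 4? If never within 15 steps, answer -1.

Step 1: flows [1->0,1->2,1->3] -> levels [7 5 1 7]
Step 2: flows [0->1,1->2,3->1] -> levels [6 6 2 6]
Step 3: flows [0=1,1->2,1=3] -> levels [6 5 3 6]
Step 4: flows [0->1,1->2,3->1] -> levels [5 6 4 5]
Step 5: flows [1->0,1->2,1->3] -> levels [6 3 5 6]
Tank 1 first reaches <=4 at step 5

Answer: 5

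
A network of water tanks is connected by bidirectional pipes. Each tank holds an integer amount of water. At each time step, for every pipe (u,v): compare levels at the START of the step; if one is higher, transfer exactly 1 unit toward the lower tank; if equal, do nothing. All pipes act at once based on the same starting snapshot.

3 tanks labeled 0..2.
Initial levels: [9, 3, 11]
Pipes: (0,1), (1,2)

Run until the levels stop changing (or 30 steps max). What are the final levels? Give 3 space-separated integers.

Answer: 8 7 8

Derivation:
Step 1: flows [0->1,2->1] -> levels [8 5 10]
Step 2: flows [0->1,2->1] -> levels [7 7 9]
Step 3: flows [0=1,2->1] -> levels [7 8 8]
Step 4: flows [1->0,1=2] -> levels [8 7 8]
Step 5: flows [0->1,2->1] -> levels [7 9 7]
Step 6: flows [1->0,1->2] -> levels [8 7 8]
  -> period-2 cycle: step 6 state = step 4 state; never stabilizes
  -> state at step 30: (30-4) mod 2 = 0, same as step 4 -> [8 7 8]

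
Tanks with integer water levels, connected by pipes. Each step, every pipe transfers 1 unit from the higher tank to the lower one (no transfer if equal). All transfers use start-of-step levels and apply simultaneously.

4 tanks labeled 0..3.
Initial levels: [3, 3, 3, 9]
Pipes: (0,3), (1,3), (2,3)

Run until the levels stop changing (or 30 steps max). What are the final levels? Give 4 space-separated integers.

Answer: 5 5 5 3

Derivation:
Step 1: flows [3->0,3->1,3->2] -> levels [4 4 4 6]
Step 2: flows [3->0,3->1,3->2] -> levels [5 5 5 3]
Step 3: flows [0->3,1->3,2->3] -> levels [4 4 4 6]
  -> period-2 cycle: step 3 state = step 1 state; never stabilizes
  -> state at step 30: (30-1) mod 2 = 1, same as step 2 -> [5 5 5 3]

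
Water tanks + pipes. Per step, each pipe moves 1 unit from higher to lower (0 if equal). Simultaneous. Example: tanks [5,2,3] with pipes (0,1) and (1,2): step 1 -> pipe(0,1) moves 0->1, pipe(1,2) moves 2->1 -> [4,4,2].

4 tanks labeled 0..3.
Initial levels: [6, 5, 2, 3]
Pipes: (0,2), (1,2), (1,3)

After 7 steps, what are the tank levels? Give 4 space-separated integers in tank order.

Step 1: flows [0->2,1->2,1->3] -> levels [5 3 4 4]
Step 2: flows [0->2,2->1,3->1] -> levels [4 5 4 3]
Step 3: flows [0=2,1->2,1->3] -> levels [4 3 5 4]
Step 4: flows [2->0,2->1,3->1] -> levels [5 5 3 3]
Step 5: flows [0->2,1->2,1->3] -> levels [4 3 5 4]
  -> period-2 cycle: step 5 state = step 3 state
  -> state at step 7: (7-3) mod 2 = 0, same as step 3 -> [4 3 5 4]

Answer: 4 3 5 4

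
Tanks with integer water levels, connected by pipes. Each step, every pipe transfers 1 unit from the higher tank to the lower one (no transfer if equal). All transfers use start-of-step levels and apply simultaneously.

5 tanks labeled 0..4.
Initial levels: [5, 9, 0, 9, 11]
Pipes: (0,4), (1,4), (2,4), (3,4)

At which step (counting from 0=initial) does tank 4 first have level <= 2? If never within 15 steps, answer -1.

Answer: -1

Derivation:
Step 1: flows [4->0,4->1,4->2,4->3] -> levels [6 10 1 10 7]
Step 2: flows [4->0,1->4,4->2,3->4] -> levels [7 9 2 9 7]
Step 3: flows [0=4,1->4,4->2,3->4] -> levels [7 8 3 8 8]
Step 4: flows [4->0,1=4,4->2,3=4] -> levels [8 8 4 8 6]
Step 5: flows [0->4,1->4,4->2,3->4] -> levels [7 7 5 7 8]
Step 6: flows [4->0,4->1,4->2,4->3] -> levels [8 8 6 8 4]
Step 7: flows [0->4,1->4,2->4,3->4] -> levels [7 7 5 7 8]
  -> period-2 cycle (repeats step 5); tank 4 never drops to <=2
Tank 4 never reaches <=2 within 15 steps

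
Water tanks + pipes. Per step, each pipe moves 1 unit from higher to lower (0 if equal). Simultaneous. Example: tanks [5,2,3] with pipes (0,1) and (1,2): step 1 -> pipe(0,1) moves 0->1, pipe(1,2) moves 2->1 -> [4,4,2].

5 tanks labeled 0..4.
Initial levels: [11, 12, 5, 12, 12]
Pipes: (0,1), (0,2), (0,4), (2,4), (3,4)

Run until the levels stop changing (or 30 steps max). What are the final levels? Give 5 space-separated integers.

Answer: 9 11 10 10 12

Derivation:
Step 1: flows [1->0,0->2,4->0,4->2,3=4] -> levels [12 11 7 12 10]
Step 2: flows [0->1,0->2,0->4,4->2,3->4] -> levels [9 12 9 11 11]
Step 3: flows [1->0,0=2,4->0,4->2,3=4] -> levels [11 11 10 11 9]
Step 4: flows [0=1,0->2,0->4,2->4,3->4] -> levels [9 11 10 10 12]
Step 5: flows [1->0,2->0,4->0,4->2,4->3] -> levels [12 10 10 11 9]
Step 6: flows [0->1,0->2,0->4,2->4,3->4] -> levels [9 11 10 10 12]
  -> period-2 cycle: step 6 state = step 4 state; never stabilizes
  -> state at step 30: (30-4) mod 2 = 0, same as step 4 -> [9 11 10 10 12]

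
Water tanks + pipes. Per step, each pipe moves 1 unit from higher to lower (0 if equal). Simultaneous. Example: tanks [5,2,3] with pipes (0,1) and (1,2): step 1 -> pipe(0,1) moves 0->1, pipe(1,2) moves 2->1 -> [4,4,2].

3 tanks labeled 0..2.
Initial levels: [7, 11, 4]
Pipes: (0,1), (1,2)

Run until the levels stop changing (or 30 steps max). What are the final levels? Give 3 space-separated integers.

Answer: 7 8 7

Derivation:
Step 1: flows [1->0,1->2] -> levels [8 9 5]
Step 2: flows [1->0,1->2] -> levels [9 7 6]
Step 3: flows [0->1,1->2] -> levels [8 7 7]
Step 4: flows [0->1,1=2] -> levels [7 8 7]
Step 5: flows [1->0,1->2] -> levels [8 6 8]
Step 6: flows [0->1,2->1] -> levels [7 8 7]
  -> period-2 cycle: step 6 state = step 4 state; never stabilizes
  -> state at step 30: (30-4) mod 2 = 0, same as step 4 -> [7 8 7]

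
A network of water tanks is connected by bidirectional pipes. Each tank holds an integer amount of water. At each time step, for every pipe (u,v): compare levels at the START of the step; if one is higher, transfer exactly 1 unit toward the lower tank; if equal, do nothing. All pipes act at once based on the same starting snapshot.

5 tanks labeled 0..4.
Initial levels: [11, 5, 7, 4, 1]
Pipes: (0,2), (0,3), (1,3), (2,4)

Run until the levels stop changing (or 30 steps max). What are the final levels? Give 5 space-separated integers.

Step 1: flows [0->2,0->3,1->3,2->4] -> levels [9 4 7 6 2]
Step 2: flows [0->2,0->3,3->1,2->4] -> levels [7 5 7 6 3]
Step 3: flows [0=2,0->3,3->1,2->4] -> levels [6 6 6 6 4]
Step 4: flows [0=2,0=3,1=3,2->4] -> levels [6 6 5 6 5]
Step 5: flows [0->2,0=3,1=3,2=4] -> levels [5 6 6 6 5]
Step 6: flows [2->0,3->0,1=3,2->4] -> levels [7 6 4 5 6]
Step 7: flows [0->2,0->3,1->3,4->2] -> levels [5 5 6 7 5]
Step 8: flows [2->0,3->0,3->1,2->4] -> levels [7 6 4 5 6]
  -> period-2 cycle: step 8 state = step 6 state; never stabilizes
  -> state at step 30: (30-6) mod 2 = 0, same as step 6 -> [7 6 4 5 6]

Answer: 7 6 4 5 6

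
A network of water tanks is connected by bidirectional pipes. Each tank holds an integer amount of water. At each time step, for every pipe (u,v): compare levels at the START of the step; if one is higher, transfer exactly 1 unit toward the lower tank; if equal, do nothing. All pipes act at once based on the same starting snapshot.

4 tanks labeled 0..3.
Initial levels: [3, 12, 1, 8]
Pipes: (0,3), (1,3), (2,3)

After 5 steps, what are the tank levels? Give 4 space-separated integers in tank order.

Step 1: flows [3->0,1->3,3->2] -> levels [4 11 2 7]
Step 2: flows [3->0,1->3,3->2] -> levels [5 10 3 6]
Step 3: flows [3->0,1->3,3->2] -> levels [6 9 4 5]
Step 4: flows [0->3,1->3,3->2] -> levels [5 8 5 6]
Step 5: flows [3->0,1->3,3->2] -> levels [6 7 6 5]

Answer: 6 7 6 5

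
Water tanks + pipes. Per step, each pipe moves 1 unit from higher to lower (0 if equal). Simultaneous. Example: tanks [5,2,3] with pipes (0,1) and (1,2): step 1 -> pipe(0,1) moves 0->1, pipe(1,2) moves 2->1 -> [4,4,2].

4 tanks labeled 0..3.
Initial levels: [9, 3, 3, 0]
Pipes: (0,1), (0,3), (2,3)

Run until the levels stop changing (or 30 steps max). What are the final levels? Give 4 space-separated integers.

Step 1: flows [0->1,0->3,2->3] -> levels [7 4 2 2]
Step 2: flows [0->1,0->3,2=3] -> levels [5 5 2 3]
Step 3: flows [0=1,0->3,3->2] -> levels [4 5 3 3]
Step 4: flows [1->0,0->3,2=3] -> levels [4 4 3 4]
Step 5: flows [0=1,0=3,3->2] -> levels [4 4 4 3]
Step 6: flows [0=1,0->3,2->3] -> levels [3 4 3 5]
Step 7: flows [1->0,3->0,3->2] -> levels [5 3 4 3]
Step 8: flows [0->1,0->3,2->3] -> levels [3 4 3 5]
  -> period-2 cycle: step 8 state = step 6 state; never stabilizes
  -> state at step 30: (30-6) mod 2 = 0, same as step 6 -> [3 4 3 5]

Answer: 3 4 3 5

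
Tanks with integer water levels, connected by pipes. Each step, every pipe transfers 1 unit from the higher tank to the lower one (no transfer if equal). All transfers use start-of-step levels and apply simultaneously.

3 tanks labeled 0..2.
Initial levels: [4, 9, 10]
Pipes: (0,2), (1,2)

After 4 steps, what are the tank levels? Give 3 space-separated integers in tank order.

Step 1: flows [2->0,2->1] -> levels [5 10 8]
Step 2: flows [2->0,1->2] -> levels [6 9 8]
Step 3: flows [2->0,1->2] -> levels [7 8 8]
Step 4: flows [2->0,1=2] -> levels [8 8 7]

Answer: 8 8 7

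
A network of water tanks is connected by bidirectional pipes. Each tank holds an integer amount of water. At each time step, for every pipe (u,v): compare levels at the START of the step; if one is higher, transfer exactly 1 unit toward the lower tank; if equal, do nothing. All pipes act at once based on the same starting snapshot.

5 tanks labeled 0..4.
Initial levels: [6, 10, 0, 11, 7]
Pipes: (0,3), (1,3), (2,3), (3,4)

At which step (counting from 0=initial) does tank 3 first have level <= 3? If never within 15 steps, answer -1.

Answer: -1

Derivation:
Step 1: flows [3->0,3->1,3->2,3->4] -> levels [7 11 1 7 8]
Step 2: flows [0=3,1->3,3->2,4->3] -> levels [7 10 2 8 7]
Step 3: flows [3->0,1->3,3->2,3->4] -> levels [8 9 3 6 8]
Step 4: flows [0->3,1->3,3->2,4->3] -> levels [7 8 4 8 7]
Step 5: flows [3->0,1=3,3->2,3->4] -> levels [8 8 5 5 8]
Step 6: flows [0->3,1->3,2=3,4->3] -> levels [7 7 5 8 7]
Step 7: flows [3->0,3->1,3->2,3->4] -> levels [8 8 6 4 8]
Step 8: flows [0->3,1->3,2->3,4->3] -> levels [7 7 5 8 7]
  -> period-2 cycle (repeats step 6); tank 3 never drops to <=3
Tank 3 never reaches <=3 within 15 steps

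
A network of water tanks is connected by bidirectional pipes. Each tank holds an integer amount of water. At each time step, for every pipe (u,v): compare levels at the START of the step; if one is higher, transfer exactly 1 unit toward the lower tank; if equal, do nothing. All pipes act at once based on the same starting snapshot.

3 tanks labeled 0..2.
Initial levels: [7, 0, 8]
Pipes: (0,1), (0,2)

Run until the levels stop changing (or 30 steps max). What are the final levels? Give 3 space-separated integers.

Answer: 5 5 5

Derivation:
Step 1: flows [0->1,2->0] -> levels [7 1 7]
Step 2: flows [0->1,0=2] -> levels [6 2 7]
Step 3: flows [0->1,2->0] -> levels [6 3 6]
Step 4: flows [0->1,0=2] -> levels [5 4 6]
Step 5: flows [0->1,2->0] -> levels [5 5 5]
Step 6: flows [0=1,0=2] -> levels [5 5 5]
  -> stable (no change)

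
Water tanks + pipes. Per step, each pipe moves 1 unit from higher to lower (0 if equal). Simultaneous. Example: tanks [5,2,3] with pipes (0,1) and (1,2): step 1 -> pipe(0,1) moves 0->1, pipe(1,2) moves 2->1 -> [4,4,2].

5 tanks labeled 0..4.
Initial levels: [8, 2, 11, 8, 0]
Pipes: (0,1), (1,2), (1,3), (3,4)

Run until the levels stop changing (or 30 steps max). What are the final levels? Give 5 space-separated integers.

Step 1: flows [0->1,2->1,3->1,3->4] -> levels [7 5 10 6 1]
Step 2: flows [0->1,2->1,3->1,3->4] -> levels [6 8 9 4 2]
Step 3: flows [1->0,2->1,1->3,3->4] -> levels [7 7 8 4 3]
Step 4: flows [0=1,2->1,1->3,3->4] -> levels [7 7 7 4 4]
Step 5: flows [0=1,1=2,1->3,3=4] -> levels [7 6 7 5 4]
Step 6: flows [0->1,2->1,1->3,3->4] -> levels [6 7 6 5 5]
Step 7: flows [1->0,1->2,1->3,3=4] -> levels [7 4 7 6 5]
Step 8: flows [0->1,2->1,3->1,3->4] -> levels [6 7 6 4 6]
Step 9: flows [1->0,1->2,1->3,4->3] -> levels [7 4 7 6 5]
  -> period-2 cycle: step 9 state = step 7 state; never stabilizes
  -> state at step 30: (30-7) mod 2 = 1, same as step 8 -> [6 7 6 4 6]

Answer: 6 7 6 4 6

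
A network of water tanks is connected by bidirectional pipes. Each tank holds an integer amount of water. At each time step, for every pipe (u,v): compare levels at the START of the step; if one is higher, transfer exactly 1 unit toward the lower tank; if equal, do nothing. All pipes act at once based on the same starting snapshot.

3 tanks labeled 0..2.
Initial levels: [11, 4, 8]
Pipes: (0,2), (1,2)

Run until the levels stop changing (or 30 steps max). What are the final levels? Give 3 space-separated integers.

Answer: 8 8 7

Derivation:
Step 1: flows [0->2,2->1] -> levels [10 5 8]
Step 2: flows [0->2,2->1] -> levels [9 6 8]
Step 3: flows [0->2,2->1] -> levels [8 7 8]
Step 4: flows [0=2,2->1] -> levels [8 8 7]
Step 5: flows [0->2,1->2] -> levels [7 7 9]
Step 6: flows [2->0,2->1] -> levels [8 8 7]
  -> period-2 cycle: step 6 state = step 4 state; never stabilizes
  -> state at step 30: (30-4) mod 2 = 0, same as step 4 -> [8 8 7]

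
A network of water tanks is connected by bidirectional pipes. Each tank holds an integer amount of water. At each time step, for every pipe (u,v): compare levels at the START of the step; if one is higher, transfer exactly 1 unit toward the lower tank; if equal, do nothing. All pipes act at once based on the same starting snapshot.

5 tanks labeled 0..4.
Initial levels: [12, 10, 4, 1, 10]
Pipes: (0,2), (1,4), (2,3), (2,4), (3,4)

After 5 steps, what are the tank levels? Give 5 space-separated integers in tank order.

Step 1: flows [0->2,1=4,2->3,4->2,4->3] -> levels [11 10 5 3 8]
Step 2: flows [0->2,1->4,2->3,4->2,4->3] -> levels [10 9 6 5 7]
Step 3: flows [0->2,1->4,2->3,4->2,4->3] -> levels [9 8 7 7 6]
Step 4: flows [0->2,1->4,2=3,2->4,3->4] -> levels [8 7 7 6 9]
Step 5: flows [0->2,4->1,2->3,4->2,4->3] -> levels [7 8 8 8 6]

Answer: 7 8 8 8 6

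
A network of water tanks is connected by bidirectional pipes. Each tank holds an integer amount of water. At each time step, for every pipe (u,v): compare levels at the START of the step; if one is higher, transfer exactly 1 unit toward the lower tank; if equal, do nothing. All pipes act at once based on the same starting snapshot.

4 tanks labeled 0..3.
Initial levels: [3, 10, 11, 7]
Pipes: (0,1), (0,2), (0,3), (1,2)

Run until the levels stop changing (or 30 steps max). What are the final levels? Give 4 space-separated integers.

Answer: 6 8 9 8

Derivation:
Step 1: flows [1->0,2->0,3->0,2->1] -> levels [6 10 9 6]
Step 2: flows [1->0,2->0,0=3,1->2] -> levels [8 8 9 6]
Step 3: flows [0=1,2->0,0->3,2->1] -> levels [8 9 7 7]
Step 4: flows [1->0,0->2,0->3,1->2] -> levels [7 7 9 8]
Step 5: flows [0=1,2->0,3->0,2->1] -> levels [9 8 7 7]
Step 6: flows [0->1,0->2,0->3,1->2] -> levels [6 8 9 8]
Step 7: flows [1->0,2->0,3->0,2->1] -> levels [9 8 7 7]
  -> period-2 cycle: step 7 state = step 5 state; never stabilizes
  -> state at step 30: (30-5) mod 2 = 1, same as step 6 -> [6 8 9 8]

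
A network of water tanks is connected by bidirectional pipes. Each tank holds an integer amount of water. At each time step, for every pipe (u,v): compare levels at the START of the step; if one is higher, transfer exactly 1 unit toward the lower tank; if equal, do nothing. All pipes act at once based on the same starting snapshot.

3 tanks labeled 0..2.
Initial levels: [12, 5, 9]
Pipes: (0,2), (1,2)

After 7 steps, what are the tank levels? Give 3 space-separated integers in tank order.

Answer: 8 8 10

Derivation:
Step 1: flows [0->2,2->1] -> levels [11 6 9]
Step 2: flows [0->2,2->1] -> levels [10 7 9]
Step 3: flows [0->2,2->1] -> levels [9 8 9]
Step 4: flows [0=2,2->1] -> levels [9 9 8]
Step 5: flows [0->2,1->2] -> levels [8 8 10]
Step 6: flows [2->0,2->1] -> levels [9 9 8]
  -> period-2 cycle: step 6 state = step 4 state
  -> state at step 7: (7-4) mod 2 = 1, same as step 5 -> [8 8 10]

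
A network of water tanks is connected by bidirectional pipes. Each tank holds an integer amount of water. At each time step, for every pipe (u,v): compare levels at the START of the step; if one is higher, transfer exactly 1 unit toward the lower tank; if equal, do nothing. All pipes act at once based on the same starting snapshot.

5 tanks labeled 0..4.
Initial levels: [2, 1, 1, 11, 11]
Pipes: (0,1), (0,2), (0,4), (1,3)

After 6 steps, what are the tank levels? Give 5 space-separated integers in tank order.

Step 1: flows [0->1,0->2,4->0,3->1] -> levels [1 3 2 10 10]
Step 2: flows [1->0,2->0,4->0,3->1] -> levels [4 3 1 9 9]
Step 3: flows [0->1,0->2,4->0,3->1] -> levels [3 5 2 8 8]
Step 4: flows [1->0,0->2,4->0,3->1] -> levels [4 5 3 7 7]
Step 5: flows [1->0,0->2,4->0,3->1] -> levels [5 5 4 6 6]
Step 6: flows [0=1,0->2,4->0,3->1] -> levels [5 6 5 5 5]

Answer: 5 6 5 5 5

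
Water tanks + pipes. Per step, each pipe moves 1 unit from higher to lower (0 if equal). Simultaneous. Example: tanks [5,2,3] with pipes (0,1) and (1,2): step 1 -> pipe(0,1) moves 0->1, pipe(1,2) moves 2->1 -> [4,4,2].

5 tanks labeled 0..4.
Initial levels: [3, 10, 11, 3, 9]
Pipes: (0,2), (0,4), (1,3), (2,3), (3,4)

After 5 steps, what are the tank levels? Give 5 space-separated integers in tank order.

Answer: 6 9 8 6 7

Derivation:
Step 1: flows [2->0,4->0,1->3,2->3,4->3] -> levels [5 9 9 6 7]
Step 2: flows [2->0,4->0,1->3,2->3,4->3] -> levels [7 8 7 9 5]
Step 3: flows [0=2,0->4,3->1,3->2,3->4] -> levels [6 9 8 6 7]
Step 4: flows [2->0,4->0,1->3,2->3,4->3] -> levels [8 8 6 9 5]
Step 5: flows [0->2,0->4,3->1,3->2,3->4] -> levels [6 9 8 6 7]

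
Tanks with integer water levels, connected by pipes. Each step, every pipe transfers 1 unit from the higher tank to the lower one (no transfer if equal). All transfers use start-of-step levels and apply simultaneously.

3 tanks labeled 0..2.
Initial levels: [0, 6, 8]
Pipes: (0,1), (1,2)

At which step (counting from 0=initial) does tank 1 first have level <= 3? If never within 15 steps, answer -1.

Answer: -1

Derivation:
Step 1: flows [1->0,2->1] -> levels [1 6 7]
Step 2: flows [1->0,2->1] -> levels [2 6 6]
Step 3: flows [1->0,1=2] -> levels [3 5 6]
Step 4: flows [1->0,2->1] -> levels [4 5 5]
Step 5: flows [1->0,1=2] -> levels [5 4 5]
Step 6: flows [0->1,2->1] -> levels [4 6 4]
Step 7: flows [1->0,1->2] -> levels [5 4 5]
  -> period-2 cycle (repeats step 5); tank 1 never drops to <=3
Tank 1 never reaches <=3 within 15 steps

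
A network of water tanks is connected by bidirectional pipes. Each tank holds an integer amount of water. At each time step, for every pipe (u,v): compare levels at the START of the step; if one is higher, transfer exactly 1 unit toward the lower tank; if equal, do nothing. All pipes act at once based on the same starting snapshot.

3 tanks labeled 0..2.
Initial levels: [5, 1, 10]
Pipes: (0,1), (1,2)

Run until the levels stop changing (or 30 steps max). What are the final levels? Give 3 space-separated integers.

Answer: 6 4 6

Derivation:
Step 1: flows [0->1,2->1] -> levels [4 3 9]
Step 2: flows [0->1,2->1] -> levels [3 5 8]
Step 3: flows [1->0,2->1] -> levels [4 5 7]
Step 4: flows [1->0,2->1] -> levels [5 5 6]
Step 5: flows [0=1,2->1] -> levels [5 6 5]
Step 6: flows [1->0,1->2] -> levels [6 4 6]
Step 7: flows [0->1,2->1] -> levels [5 6 5]
  -> period-2 cycle: step 7 state = step 5 state; never stabilizes
  -> state at step 30: (30-5) mod 2 = 1, same as step 6 -> [6 4 6]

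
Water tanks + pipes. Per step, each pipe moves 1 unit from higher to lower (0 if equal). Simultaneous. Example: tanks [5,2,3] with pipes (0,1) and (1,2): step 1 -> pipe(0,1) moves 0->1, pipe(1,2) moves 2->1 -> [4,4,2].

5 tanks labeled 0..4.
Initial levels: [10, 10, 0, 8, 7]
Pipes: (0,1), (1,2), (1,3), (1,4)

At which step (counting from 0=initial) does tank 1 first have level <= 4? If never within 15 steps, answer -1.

Step 1: flows [0=1,1->2,1->3,1->4] -> levels [10 7 1 9 8]
Step 2: flows [0->1,1->2,3->1,4->1] -> levels [9 9 2 8 7]
Step 3: flows [0=1,1->2,1->3,1->4] -> levels [9 6 3 9 8]
Step 4: flows [0->1,1->2,3->1,4->1] -> levels [8 8 4 8 7]
Step 5: flows [0=1,1->2,1=3,1->4] -> levels [8 6 5 8 8]
Step 6: flows [0->1,1->2,3->1,4->1] -> levels [7 8 6 7 7]
Step 7: flows [1->0,1->2,1->3,1->4] -> levels [8 4 7 8 8]
Tank 1 first reaches <=4 at step 7

Answer: 7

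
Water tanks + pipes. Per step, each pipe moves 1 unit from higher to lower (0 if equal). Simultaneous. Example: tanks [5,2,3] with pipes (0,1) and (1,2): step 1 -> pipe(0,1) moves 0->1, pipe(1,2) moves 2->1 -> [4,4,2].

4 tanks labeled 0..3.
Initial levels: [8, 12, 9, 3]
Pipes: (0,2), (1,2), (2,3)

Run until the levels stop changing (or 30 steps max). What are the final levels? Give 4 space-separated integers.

Answer: 8 8 9 7

Derivation:
Step 1: flows [2->0,1->2,2->3] -> levels [9 11 8 4]
Step 2: flows [0->2,1->2,2->3] -> levels [8 10 9 5]
Step 3: flows [2->0,1->2,2->3] -> levels [9 9 8 6]
Step 4: flows [0->2,1->2,2->3] -> levels [8 8 9 7]
Step 5: flows [2->0,2->1,2->3] -> levels [9 9 6 8]
Step 6: flows [0->2,1->2,3->2] -> levels [8 8 9 7]
  -> period-2 cycle: step 6 state = step 4 state; never stabilizes
  -> state at step 30: (30-4) mod 2 = 0, same as step 4 -> [8 8 9 7]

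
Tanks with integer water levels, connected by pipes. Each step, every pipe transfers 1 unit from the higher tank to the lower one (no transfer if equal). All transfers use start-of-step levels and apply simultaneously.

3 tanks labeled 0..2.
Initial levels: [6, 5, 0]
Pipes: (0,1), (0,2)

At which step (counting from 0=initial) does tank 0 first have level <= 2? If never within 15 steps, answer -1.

Answer: -1

Derivation:
Step 1: flows [0->1,0->2] -> levels [4 6 1]
Step 2: flows [1->0,0->2] -> levels [4 5 2]
Step 3: flows [1->0,0->2] -> levels [4 4 3]
Step 4: flows [0=1,0->2] -> levels [3 4 4]
Step 5: flows [1->0,2->0] -> levels [5 3 3]
Step 6: flows [0->1,0->2] -> levels [3 4 4]
  -> period-2 cycle (repeats step 4); tank 0 never drops to <=2
Tank 0 never reaches <=2 within 15 steps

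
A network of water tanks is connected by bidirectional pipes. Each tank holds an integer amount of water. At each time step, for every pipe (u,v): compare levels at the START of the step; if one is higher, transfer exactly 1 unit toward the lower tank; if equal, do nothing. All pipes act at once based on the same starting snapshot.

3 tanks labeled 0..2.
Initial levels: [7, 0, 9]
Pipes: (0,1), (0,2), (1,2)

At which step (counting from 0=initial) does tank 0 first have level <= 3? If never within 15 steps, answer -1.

Step 1: flows [0->1,2->0,2->1] -> levels [7 2 7]
Step 2: flows [0->1,0=2,2->1] -> levels [6 4 6]
Step 3: flows [0->1,0=2,2->1] -> levels [5 6 5]
Step 4: flows [1->0,0=2,1->2] -> levels [6 4 6]
  -> period-2 cycle (repeats step 2); tank 0 never drops to <=3
Tank 0 never reaches <=3 within 15 steps

Answer: -1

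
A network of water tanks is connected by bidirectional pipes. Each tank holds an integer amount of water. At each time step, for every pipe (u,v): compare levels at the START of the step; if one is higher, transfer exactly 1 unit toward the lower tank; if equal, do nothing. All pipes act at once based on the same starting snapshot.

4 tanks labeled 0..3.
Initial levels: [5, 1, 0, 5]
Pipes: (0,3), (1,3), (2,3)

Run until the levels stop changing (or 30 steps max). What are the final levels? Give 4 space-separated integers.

Answer: 4 3 3 1

Derivation:
Step 1: flows [0=3,3->1,3->2] -> levels [5 2 1 3]
Step 2: flows [0->3,3->1,3->2] -> levels [4 3 2 2]
Step 3: flows [0->3,1->3,2=3] -> levels [3 2 2 4]
Step 4: flows [3->0,3->1,3->2] -> levels [4 3 3 1]
Step 5: flows [0->3,1->3,2->3] -> levels [3 2 2 4]
  -> period-2 cycle: step 5 state = step 3 state; never stabilizes
  -> state at step 30: (30-3) mod 2 = 1, same as step 4 -> [4 3 3 1]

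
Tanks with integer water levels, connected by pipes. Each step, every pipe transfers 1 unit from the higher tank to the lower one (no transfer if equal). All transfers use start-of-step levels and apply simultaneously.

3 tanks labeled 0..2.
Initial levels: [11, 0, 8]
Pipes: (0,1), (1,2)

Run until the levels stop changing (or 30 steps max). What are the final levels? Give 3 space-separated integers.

Answer: 7 5 7

Derivation:
Step 1: flows [0->1,2->1] -> levels [10 2 7]
Step 2: flows [0->1,2->1] -> levels [9 4 6]
Step 3: flows [0->1,2->1] -> levels [8 6 5]
Step 4: flows [0->1,1->2] -> levels [7 6 6]
Step 5: flows [0->1,1=2] -> levels [6 7 6]
Step 6: flows [1->0,1->2] -> levels [7 5 7]
Step 7: flows [0->1,2->1] -> levels [6 7 6]
  -> period-2 cycle: step 7 state = step 5 state; never stabilizes
  -> state at step 30: (30-5) mod 2 = 1, same as step 6 -> [7 5 7]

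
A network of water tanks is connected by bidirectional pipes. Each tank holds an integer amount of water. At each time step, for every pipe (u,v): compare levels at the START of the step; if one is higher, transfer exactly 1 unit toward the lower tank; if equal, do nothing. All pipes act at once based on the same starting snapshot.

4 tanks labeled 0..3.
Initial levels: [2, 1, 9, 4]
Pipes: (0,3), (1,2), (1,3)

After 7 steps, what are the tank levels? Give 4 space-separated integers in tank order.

Answer: 3 3 5 5

Derivation:
Step 1: flows [3->0,2->1,3->1] -> levels [3 3 8 2]
Step 2: flows [0->3,2->1,1->3] -> levels [2 3 7 4]
Step 3: flows [3->0,2->1,3->1] -> levels [3 5 6 2]
Step 4: flows [0->3,2->1,1->3] -> levels [2 5 5 4]
Step 5: flows [3->0,1=2,1->3] -> levels [3 4 5 4]
Step 6: flows [3->0,2->1,1=3] -> levels [4 5 4 3]
Step 7: flows [0->3,1->2,1->3] -> levels [3 3 5 5]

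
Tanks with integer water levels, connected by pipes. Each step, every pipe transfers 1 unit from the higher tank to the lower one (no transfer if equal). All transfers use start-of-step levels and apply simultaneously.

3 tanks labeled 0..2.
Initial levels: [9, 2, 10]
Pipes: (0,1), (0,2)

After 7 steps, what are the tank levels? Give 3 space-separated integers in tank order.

Step 1: flows [0->1,2->0] -> levels [9 3 9]
Step 2: flows [0->1,0=2] -> levels [8 4 9]
Step 3: flows [0->1,2->0] -> levels [8 5 8]
Step 4: flows [0->1,0=2] -> levels [7 6 8]
Step 5: flows [0->1,2->0] -> levels [7 7 7]
Step 6: flows [0=1,0=2] -> levels [7 7 7]
  -> stable; steps 7..7 unchanged -> [7 7 7]

Answer: 7 7 7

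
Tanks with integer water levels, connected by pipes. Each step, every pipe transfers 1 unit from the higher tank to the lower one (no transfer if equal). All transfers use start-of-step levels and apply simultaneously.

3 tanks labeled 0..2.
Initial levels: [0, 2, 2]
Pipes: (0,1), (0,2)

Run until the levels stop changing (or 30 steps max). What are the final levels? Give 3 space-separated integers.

Answer: 0 2 2

Derivation:
Step 1: flows [1->0,2->0] -> levels [2 1 1]
Step 2: flows [0->1,0->2] -> levels [0 2 2]
  -> period-2 cycle: step 2 state = step 0 state; never stabilizes
  -> state at step 30: (30-0) mod 2 = 0, same as step 0 -> [0 2 2]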